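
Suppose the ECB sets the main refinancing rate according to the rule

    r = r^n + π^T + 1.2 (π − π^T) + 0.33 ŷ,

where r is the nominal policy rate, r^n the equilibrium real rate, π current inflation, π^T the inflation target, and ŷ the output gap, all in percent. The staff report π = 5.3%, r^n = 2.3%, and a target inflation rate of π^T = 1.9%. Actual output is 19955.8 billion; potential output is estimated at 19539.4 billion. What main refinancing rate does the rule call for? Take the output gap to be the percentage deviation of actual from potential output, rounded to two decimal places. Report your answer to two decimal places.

8.98%

Output gap = 100 × (19955.8 − 19539.4) / 19539.4 = 2.13%.
r = 2.30 + 1.90 + 1.2 × (5.30 − 1.90) + 0.33 × 2.13
   = 2.30 + 1.9 + 4.08 + 0.7029 = 8.98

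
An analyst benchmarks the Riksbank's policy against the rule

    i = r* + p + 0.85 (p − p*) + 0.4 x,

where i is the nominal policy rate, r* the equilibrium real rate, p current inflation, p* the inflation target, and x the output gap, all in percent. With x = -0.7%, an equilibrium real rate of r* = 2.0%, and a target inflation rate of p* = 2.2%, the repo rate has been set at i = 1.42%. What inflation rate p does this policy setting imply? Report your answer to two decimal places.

Collecting p: i = r* + (1 + 0.85) p − 0.85 p* + 0.4 x
1.85 p = 1.42 − 2.0 + 0.85 × 2.2 − 0.4 × (-0.7) = 1.57
p = 1.57 / 1.85 = 0.85

0.85%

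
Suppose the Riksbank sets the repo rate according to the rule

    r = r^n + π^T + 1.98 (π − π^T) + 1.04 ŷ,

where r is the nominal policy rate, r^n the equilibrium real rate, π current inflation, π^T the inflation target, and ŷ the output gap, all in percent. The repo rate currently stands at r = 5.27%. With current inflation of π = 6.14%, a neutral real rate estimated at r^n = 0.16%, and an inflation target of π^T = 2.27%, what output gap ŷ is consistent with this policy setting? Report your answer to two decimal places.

-4.64%

1.04 ŷ = 5.27 − 0.16 − 2.27 − 1.98 × (6.14 − 2.27) = -4.8226
ŷ = -4.8226 / 1.04 = -4.64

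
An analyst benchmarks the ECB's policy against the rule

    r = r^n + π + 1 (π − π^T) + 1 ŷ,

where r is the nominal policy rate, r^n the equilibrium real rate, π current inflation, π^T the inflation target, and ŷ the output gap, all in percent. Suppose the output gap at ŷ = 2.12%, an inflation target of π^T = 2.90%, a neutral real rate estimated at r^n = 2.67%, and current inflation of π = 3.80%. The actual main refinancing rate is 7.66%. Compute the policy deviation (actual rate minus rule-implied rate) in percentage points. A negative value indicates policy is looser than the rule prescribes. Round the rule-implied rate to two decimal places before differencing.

-1.83 pp

r = 2.67 + 3.80 + 1 × (3.80 − 2.90) + 1 × 2.12
   = 2.67 + 3.8 + 0.9 + 2.12 = 9.49
Deviation = 7.66 − 9.49 = -1.83 pp.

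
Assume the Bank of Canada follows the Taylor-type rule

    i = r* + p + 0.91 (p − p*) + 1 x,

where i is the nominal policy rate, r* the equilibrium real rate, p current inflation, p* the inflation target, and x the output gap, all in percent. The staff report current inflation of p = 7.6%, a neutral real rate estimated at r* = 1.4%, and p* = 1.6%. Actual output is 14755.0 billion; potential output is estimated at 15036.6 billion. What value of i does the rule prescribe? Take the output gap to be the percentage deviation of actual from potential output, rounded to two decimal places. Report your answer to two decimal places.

12.59%

Output gap = 100 × (14755.0 − 15036.6) / 15036.6 = -1.87%.
i = 1.40 + 7.60 + 0.91 × (7.60 − 1.60) + 1 × (-1.87)
   = 1.40 + 7.6 + 5.46 − 1.87 = 12.59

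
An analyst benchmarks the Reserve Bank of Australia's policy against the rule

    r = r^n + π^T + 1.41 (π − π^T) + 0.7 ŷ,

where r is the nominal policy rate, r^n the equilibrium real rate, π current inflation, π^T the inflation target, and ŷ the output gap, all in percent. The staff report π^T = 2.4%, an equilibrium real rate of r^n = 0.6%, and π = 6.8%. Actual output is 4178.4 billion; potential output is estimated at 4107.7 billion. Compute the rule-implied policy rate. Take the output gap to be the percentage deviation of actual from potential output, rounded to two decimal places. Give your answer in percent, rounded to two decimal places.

Output gap = 100 × (4178.4 − 4107.7) / 4107.7 = 1.72%.
r = 0.60 + 2.40 + 1.41 × (6.80 − 2.40) + 0.7 × 1.72
   = 0.60 + 2.4 + 6.204 + 1.204 = 10.41

10.41%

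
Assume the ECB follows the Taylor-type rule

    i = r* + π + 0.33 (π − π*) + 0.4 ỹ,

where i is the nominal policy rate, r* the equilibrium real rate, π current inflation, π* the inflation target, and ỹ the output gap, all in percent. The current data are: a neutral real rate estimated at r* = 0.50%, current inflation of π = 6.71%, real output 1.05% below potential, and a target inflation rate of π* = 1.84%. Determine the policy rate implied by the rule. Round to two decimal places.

8.40%

Output 1.05% below potential → ỹ = -1.05.
i = 0.50 + 6.71 + 0.33 × (6.71 − 1.84) + 0.4 × (-1.05)
   = 0.50 + 6.71 + 1.6071 − 0.42 = 8.40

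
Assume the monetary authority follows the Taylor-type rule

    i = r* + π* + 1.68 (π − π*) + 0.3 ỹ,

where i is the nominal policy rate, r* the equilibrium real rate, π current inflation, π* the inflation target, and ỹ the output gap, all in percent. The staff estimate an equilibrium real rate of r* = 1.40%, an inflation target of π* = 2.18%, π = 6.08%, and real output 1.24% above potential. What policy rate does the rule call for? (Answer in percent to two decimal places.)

Output 1.24% above potential → ỹ = 1.24.
i = 1.40 + 2.18 + 1.68 × (6.08 − 2.18) + 0.3 × 1.24
   = 1.40 + 2.18 + 6.552 + 0.372 = 10.50

10.50%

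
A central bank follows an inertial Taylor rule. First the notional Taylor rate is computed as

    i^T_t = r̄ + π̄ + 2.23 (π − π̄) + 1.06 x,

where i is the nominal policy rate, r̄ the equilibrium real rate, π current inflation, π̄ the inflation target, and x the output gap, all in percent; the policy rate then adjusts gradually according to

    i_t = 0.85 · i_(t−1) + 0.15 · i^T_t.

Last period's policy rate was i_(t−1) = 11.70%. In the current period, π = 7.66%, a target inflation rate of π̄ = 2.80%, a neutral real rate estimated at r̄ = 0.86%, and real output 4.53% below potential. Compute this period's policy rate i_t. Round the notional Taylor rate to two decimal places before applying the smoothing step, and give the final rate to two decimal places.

11.40%

Output 4.53% below potential → x = -4.53.
i^T_t = 0.86 + 2.80 + 2.23 × (7.66 − 2.80) + 1.06 × (-4.53)
   = 0.86 + 2.8 + 10.8378 − 4.8018 = 9.70
i_t = 0.85 × 11.70 + 0.15 × 9.70 = 9.945 + 1.455 = 11.40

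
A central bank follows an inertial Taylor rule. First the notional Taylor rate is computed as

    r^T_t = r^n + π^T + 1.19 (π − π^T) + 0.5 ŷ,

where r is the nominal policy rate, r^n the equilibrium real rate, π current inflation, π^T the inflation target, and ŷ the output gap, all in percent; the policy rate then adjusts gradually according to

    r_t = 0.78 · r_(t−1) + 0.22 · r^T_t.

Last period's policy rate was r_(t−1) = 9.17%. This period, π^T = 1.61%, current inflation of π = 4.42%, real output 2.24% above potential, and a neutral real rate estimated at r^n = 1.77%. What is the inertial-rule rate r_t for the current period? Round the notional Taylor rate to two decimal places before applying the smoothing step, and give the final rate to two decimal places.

8.88%

Output 2.24% above potential → ŷ = 2.24.
r^T_t = 1.77 + 1.61 + 1.19 × (4.42 − 1.61) + 0.5 × 2.24
   = 1.77 + 1.61 + 3.3439 + 1.12 = 7.84
r_t = 0.78 × 9.17 + 0.22 × 7.84 = 7.1526 + 1.7248 = 8.88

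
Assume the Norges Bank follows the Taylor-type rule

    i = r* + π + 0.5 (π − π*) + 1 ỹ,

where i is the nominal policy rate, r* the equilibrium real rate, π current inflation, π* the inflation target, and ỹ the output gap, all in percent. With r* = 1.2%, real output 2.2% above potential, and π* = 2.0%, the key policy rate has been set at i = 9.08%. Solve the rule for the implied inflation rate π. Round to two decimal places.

Output 2.2% above potential → ỹ = 2.2.
Collecting π: i = r* + (1 + 0.5) π − 0.5 π* + 1 ỹ
1.5 π = 9.08 − 1.2 + 0.5 × 2.0 − 1 × 2.2 = 6.68
π = 6.68 / 1.5 = 4.45

4.45%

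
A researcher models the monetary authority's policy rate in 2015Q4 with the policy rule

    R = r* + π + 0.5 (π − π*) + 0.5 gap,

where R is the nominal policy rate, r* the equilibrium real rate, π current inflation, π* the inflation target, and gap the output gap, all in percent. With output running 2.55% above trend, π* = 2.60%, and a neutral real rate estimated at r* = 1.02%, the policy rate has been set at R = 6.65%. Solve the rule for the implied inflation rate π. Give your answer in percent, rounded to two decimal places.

Output 2.55% above potential → gap = 2.55.
Collecting π: R = r* + (1 + 0.5) π − 0.5 π* + 0.5 gap
1.5 π = 6.65 − 1.02 + 0.5 × 2.60 − 0.5 × 2.55 = 5.655
π = 5.655 / 1.5 = 3.77

3.77%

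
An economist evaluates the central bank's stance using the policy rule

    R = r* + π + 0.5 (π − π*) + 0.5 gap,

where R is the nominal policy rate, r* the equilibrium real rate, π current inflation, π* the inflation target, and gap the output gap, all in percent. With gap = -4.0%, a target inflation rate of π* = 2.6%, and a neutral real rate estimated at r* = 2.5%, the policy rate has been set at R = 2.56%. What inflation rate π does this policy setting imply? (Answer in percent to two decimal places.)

2.24%

Collecting π: R = r* + (1 + 0.5) π − 0.5 π* + 0.5 gap
1.5 π = 2.56 − 2.5 + 0.5 × 2.6 − 0.5 × (-4.0) = 3.36
π = 3.36 / 1.5 = 2.24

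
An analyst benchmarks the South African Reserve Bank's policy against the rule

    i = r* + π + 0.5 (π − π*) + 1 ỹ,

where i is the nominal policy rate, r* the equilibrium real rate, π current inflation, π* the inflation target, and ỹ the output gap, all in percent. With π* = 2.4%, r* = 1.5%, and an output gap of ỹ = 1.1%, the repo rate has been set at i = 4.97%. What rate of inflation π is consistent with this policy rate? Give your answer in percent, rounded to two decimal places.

Collecting π: i = r* + (1 + 0.5) π − 0.5 π* + 1 ỹ
1.5 π = 4.97 − 1.5 + 0.5 × 2.4 − 1 × 1.1 = 3.57
π = 3.57 / 1.5 = 2.38

2.38%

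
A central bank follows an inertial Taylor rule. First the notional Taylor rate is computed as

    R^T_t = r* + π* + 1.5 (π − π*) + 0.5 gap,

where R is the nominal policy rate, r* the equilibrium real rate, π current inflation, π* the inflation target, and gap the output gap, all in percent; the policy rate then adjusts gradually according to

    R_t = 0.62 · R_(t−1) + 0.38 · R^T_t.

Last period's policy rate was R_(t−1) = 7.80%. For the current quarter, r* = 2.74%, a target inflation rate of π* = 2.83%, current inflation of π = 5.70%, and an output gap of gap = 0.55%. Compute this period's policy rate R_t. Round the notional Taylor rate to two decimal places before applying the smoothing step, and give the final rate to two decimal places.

8.69%

R^T_t = 2.74 + 2.83 + 1.5 × (5.70 − 2.83) + 0.5 × 0.55
   = 2.74 + 2.83 + 4.305 + 0.275 = 10.15
R_t = 0.62 × 7.80 + 0.38 × 10.15 = 4.836 + 3.857 = 8.69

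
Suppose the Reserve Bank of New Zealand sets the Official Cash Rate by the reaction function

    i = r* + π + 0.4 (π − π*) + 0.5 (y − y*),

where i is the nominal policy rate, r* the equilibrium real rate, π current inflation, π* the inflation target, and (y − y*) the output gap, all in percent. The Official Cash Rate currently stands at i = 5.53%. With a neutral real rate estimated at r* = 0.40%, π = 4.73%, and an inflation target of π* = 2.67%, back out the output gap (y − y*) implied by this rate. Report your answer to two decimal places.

0.5 (y − y*) = 5.53 − 0.40 − 4.73 − 0.4 × (4.73 − 2.67) = -0.424
(y − y*) = -0.424 / 0.5 = -0.85

-0.85%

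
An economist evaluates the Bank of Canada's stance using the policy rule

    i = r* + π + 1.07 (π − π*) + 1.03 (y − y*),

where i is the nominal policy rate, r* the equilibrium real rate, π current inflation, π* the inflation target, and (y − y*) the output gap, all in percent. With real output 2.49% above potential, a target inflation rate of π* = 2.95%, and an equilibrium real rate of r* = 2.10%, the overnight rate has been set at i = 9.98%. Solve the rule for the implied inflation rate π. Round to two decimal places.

Output 2.49% above potential → (y − y*) = 2.49.
Collecting π: i = r* + (1 + 1.07) π − 1.07 π* + 1.03 (y − y*)
2.07 π = 9.98 − 2.10 + 1.07 × 2.95 − 1.03 × 2.49 = 8.4718
π = 8.4718 / 2.07 = 4.09

4.09%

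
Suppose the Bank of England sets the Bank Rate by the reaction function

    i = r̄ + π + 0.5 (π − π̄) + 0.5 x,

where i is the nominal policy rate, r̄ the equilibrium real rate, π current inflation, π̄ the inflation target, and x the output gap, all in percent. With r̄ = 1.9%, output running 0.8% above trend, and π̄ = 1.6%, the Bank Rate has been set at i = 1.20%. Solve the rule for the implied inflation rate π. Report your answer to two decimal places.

-0.20%

Output 0.8% above potential → x = 0.8.
Collecting π: i = r̄ + (1 + 0.5) π − 0.5 π̄ + 0.5 x
1.5 π = 1.20 − 1.9 + 0.5 × 1.6 − 0.5 × 0.8 = -0.3
π = -0.3 / 1.5 = -0.20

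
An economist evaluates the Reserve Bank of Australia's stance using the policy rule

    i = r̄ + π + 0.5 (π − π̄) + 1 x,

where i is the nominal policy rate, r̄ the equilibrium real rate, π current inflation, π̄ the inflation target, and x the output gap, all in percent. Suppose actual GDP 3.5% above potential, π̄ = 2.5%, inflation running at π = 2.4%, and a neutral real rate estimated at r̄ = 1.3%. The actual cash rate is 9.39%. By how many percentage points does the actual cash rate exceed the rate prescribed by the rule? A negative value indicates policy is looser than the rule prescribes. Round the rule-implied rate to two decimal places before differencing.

Output 3.5% above potential → x = 3.5.
i = 1.3 + 2.4 + 0.5 × (2.4 − 2.5) + 1 × 3.5
   = 1.3 + 2.4 − 0.05 + 3.5 = 7.15
Deviation = 9.39 − 7.15 = 2.24 pp.

2.24 pp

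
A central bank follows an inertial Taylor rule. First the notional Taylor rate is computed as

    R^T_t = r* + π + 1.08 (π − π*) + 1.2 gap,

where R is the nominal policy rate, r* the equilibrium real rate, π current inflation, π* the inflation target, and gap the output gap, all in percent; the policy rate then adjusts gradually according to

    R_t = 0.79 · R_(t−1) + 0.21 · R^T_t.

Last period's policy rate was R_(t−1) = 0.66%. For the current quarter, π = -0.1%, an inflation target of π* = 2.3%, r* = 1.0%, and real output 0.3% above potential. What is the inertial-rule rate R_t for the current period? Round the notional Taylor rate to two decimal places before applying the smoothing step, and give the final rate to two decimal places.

0.24%

Output 0.3% above potential → gap = 0.3.
R^T_t = 1.0 + (-0.1) + 1.08 × (-0.1 − 2.3) + 1.2 × 0.3
   = 1.0 − 0.1 − 2.592 + 0.36 = -1.33
R_t = 0.79 × 0.66 + 0.21 × (-1.33) = 0.5214 − 0.2793 = 0.24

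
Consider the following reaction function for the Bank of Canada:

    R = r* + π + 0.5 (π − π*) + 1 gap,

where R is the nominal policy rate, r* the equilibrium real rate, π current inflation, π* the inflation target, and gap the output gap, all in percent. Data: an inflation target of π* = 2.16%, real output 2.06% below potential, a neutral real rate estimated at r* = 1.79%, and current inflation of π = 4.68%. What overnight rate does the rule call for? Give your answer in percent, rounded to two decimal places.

5.67%

Output 2.06% below potential → gap = -2.06.
R = 1.79 + 4.68 + 0.5 × (4.68 − 2.16) + 1 × (-2.06)
   = 1.79 + 4.68 + 1.26 − 2.06 = 5.67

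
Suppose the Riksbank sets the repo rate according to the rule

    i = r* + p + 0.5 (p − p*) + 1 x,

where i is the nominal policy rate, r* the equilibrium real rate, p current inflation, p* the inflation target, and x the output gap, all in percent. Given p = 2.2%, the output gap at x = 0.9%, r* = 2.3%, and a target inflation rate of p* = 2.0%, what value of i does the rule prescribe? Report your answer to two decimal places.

5.50%

i = 2.3 + 2.2 + 0.5 × (2.2 − 2.0) + 1 × 0.9
   = 2.3 + 2.2 + 0.1 + 0.9 = 5.50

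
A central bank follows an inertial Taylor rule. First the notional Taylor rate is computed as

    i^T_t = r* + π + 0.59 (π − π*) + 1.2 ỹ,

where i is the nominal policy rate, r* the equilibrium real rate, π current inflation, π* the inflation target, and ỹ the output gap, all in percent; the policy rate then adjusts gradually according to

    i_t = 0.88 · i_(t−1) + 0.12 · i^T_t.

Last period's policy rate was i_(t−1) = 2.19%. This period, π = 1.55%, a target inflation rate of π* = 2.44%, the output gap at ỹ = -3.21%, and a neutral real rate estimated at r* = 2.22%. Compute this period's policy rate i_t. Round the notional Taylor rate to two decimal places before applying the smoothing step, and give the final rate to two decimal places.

1.85%

i^T_t = 2.22 + 1.55 + 0.59 × (1.55 − 2.44) + 1.2 × (-3.21)
   = 2.22 + 1.55 − 0.5251 − 3.852 = -0.61
i_t = 0.88 × 2.19 + 0.12 × (-0.61) = 1.9272 − 0.0732 = 1.85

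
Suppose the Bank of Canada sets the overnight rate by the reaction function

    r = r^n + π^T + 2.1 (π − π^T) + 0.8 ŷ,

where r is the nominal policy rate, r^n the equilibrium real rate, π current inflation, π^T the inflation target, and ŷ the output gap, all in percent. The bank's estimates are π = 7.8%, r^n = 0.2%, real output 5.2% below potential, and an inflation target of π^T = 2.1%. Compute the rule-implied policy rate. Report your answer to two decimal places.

10.11%

Output 5.2% below potential → ŷ = -5.2.
r = 0.2 + 2.1 + 2.1 × (7.8 − 2.1) + 0.8 × (-5.2)
   = 0.2 + 2.1 + 11.97 − 4.16 = 10.11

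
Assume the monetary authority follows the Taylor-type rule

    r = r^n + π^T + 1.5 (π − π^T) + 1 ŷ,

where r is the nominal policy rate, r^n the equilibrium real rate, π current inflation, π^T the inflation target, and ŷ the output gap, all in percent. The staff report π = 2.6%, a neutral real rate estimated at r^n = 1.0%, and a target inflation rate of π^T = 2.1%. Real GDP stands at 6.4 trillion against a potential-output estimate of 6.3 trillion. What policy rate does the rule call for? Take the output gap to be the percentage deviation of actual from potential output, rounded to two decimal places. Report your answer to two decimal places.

Output gap = 100 × (6.4 − 6.3) / 6.3 = 1.59%.
r = 1.00 + 2.10 + 1.5 × (2.60 − 2.10) + 1 × 1.59
   = 1.00 + 2.1 + 0.75 + 1.59 = 5.44

5.44%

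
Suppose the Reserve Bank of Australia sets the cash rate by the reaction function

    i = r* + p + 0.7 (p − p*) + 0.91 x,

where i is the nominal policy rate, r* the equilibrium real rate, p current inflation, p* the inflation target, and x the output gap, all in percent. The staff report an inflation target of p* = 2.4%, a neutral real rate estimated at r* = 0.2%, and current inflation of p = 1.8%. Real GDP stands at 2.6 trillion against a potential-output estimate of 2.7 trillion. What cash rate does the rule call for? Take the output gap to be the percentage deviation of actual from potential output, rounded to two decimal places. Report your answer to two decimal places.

Output gap = 100 × (2.6 − 2.7) / 2.7 = -3.70%.
i = 0.20 + 1.80 + 0.7 × (1.80 − 2.40) + 0.91 × (-3.70)
   = 0.20 + 1.8 − 0.42 − 3.367 = -1.79

-1.79%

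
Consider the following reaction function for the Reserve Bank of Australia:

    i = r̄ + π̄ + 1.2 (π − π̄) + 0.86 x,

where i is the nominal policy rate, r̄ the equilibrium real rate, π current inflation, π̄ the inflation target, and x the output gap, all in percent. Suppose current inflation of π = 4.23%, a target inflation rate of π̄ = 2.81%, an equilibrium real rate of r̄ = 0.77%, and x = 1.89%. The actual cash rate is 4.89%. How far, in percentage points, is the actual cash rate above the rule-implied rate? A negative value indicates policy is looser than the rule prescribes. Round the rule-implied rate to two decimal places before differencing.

-2.02 pp

i = 0.77 + 2.81 + 1.2 × (4.23 − 2.81) + 0.86 × 1.89
   = 0.77 + 2.81 + 1.704 + 1.6254 = 6.91
Deviation = 4.89 − 6.91 = -2.02 pp.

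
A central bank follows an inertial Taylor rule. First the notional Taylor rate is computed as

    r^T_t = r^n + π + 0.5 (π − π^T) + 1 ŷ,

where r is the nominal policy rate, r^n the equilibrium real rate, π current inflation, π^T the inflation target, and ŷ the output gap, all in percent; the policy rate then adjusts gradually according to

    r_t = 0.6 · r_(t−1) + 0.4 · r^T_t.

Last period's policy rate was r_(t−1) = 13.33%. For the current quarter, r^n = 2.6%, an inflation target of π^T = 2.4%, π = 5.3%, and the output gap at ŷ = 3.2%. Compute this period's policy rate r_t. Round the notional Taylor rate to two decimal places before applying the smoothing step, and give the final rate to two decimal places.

r^T_t = 2.6 + 5.3 + 0.5 × (5.3 − 2.4) + 1 × 3.2
   = 2.6 + 5.3 + 1.45 + 3.2 = 12.55
r_t = 0.6 × 13.33 + 0.4 × 12.55 = 7.998 + 5.02 = 13.02

13.02%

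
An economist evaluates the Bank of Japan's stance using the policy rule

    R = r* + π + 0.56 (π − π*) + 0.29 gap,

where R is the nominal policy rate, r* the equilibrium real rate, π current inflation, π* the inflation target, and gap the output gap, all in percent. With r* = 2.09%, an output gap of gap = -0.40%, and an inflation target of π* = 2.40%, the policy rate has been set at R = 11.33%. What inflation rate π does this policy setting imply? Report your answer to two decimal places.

6.86%

Collecting π: R = r* + (1 + 0.56) π − 0.56 π* + 0.29 gap
1.56 π = 11.33 − 2.09 + 0.56 × 2.40 − 0.29 × (-0.40) = 10.7
π = 10.7 / 1.56 = 6.86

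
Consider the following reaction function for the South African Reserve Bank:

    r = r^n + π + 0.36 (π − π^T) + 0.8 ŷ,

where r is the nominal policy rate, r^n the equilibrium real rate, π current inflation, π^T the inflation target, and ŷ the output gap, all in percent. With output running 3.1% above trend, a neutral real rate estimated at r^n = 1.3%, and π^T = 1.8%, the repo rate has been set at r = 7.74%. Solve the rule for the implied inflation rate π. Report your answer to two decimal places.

Output 3.1% above potential → ŷ = 3.1.
Collecting π: r = r^n + (1 + 0.36) π − 0.36 π^T + 0.8 ŷ
1.36 π = 7.74 − 1.3 + 0.36 × 1.8 − 0.8 × 3.1 = 4.608
π = 4.608 / 1.36 = 3.39

3.39%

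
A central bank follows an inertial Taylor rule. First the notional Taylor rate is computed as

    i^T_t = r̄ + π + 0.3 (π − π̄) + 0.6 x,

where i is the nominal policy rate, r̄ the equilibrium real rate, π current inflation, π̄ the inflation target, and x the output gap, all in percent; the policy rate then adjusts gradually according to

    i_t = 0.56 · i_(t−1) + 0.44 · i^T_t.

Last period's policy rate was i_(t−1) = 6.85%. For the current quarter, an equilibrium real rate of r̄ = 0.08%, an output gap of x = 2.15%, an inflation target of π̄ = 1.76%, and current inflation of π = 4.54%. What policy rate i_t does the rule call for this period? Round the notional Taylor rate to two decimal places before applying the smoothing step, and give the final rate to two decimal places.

i^T_t = 0.08 + 4.54 + 0.3 × (4.54 − 1.76) + 0.6 × 2.15
   = 0.08 + 4.54 + 0.834 + 1.29 = 6.74
i_t = 0.56 × 6.85 + 0.44 × 6.74 = 3.836 + 2.9656 = 6.80

6.80%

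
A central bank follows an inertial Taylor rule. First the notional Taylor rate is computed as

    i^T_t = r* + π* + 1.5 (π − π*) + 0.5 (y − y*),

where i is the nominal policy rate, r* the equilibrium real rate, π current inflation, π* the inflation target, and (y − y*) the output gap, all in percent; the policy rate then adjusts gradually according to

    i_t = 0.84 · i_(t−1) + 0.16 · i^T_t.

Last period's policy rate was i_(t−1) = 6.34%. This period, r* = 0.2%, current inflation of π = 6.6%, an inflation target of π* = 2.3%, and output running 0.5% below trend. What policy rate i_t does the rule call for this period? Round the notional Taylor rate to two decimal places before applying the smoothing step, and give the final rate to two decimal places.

Output 0.5% below potential → (y − y*) = -0.5.
i^T_t = 0.2 + 2.3 + 1.5 × (6.6 − 2.3) + 0.5 × (-0.5)
   = 0.2 + 2.3 + 6.45 − 0.25 = 8.70
i_t = 0.84 × 6.34 + 0.16 × 8.70 = 5.3256 + 1.392 = 6.72

6.72%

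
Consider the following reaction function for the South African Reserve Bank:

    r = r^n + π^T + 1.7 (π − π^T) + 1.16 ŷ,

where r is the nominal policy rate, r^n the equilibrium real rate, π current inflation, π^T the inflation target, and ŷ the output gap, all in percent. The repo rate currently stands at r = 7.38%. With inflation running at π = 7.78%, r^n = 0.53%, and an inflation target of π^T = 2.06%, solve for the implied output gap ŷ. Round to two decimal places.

1.16 ŷ = 7.38 − 0.53 − 2.06 − 1.7 × (7.78 − 2.06) = -4.934
ŷ = -4.934 / 1.16 = -4.25

-4.25%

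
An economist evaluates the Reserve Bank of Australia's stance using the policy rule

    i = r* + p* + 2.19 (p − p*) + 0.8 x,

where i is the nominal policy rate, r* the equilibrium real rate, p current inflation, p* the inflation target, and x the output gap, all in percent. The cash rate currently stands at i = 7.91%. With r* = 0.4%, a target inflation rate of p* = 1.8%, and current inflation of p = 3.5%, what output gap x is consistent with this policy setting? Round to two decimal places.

2.48%

0.8 x = 7.91 − 0.4 − 1.8 − 2.19 × (3.5 − 1.8) = 1.987
x = 1.987 / 0.8 = 2.48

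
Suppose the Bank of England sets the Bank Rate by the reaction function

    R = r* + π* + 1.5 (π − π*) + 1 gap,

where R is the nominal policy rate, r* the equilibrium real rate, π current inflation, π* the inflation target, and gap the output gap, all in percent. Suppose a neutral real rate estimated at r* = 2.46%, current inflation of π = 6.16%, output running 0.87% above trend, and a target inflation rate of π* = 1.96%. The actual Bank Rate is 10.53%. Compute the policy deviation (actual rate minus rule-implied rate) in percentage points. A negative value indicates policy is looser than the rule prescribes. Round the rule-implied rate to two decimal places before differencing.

-1.06 pp

Output 0.87% above potential → gap = 0.87.
R = 2.46 + 1.96 + 1.5 × (6.16 − 1.96) + 1 × 0.87
   = 2.46 + 1.96 + 6.3 + 0.87 = 11.59
Deviation = 10.53 − 11.59 = -1.06 pp.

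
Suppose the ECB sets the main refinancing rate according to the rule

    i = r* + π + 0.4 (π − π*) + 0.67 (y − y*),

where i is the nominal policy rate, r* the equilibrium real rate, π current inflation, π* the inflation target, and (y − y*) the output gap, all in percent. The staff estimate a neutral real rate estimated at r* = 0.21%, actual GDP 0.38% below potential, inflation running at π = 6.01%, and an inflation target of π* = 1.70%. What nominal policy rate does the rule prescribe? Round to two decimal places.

Output 0.38% below potential → (y − y*) = -0.38.
i = 0.21 + 6.01 + 0.4 × (6.01 − 1.70) + 0.67 × (-0.38)
   = 0.21 + 6.01 + 1.724 − 0.2546 = 7.69

7.69%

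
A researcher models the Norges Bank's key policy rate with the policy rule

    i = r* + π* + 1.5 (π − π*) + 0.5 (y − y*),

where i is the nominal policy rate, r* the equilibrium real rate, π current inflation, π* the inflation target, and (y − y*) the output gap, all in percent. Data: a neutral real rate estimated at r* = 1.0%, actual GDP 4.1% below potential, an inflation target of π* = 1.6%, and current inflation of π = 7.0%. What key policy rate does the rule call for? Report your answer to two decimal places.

8.65%

Output 4.1% below potential → (y − y*) = -4.1.
i = 1.0 + 1.6 + 1.5 × (7.0 − 1.6) + 0.5 × (-4.1)
   = 1.0 + 1.6 + 8.1 − 2.05 = 8.65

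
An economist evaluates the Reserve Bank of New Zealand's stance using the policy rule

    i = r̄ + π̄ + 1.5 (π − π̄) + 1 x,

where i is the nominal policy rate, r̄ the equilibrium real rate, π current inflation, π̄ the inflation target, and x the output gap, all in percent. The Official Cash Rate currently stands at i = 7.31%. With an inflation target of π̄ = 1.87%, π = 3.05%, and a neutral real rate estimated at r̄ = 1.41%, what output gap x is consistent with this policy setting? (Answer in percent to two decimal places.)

1 x = 7.31 − 1.41 − 1.87 − 1.5 × (3.05 − 1.87) = 2.26
x = 2.26 / 1 = 2.26

2.26%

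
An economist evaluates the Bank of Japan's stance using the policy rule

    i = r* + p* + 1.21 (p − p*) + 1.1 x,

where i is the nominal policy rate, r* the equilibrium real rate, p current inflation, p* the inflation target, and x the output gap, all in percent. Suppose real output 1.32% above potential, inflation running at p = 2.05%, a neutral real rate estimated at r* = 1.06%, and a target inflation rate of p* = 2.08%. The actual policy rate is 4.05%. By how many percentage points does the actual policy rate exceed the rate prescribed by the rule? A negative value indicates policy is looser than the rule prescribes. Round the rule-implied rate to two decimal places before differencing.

-0.51 pp

Output 1.32% above potential → x = 1.32.
i = 1.06 + 2.08 + 1.21 × (2.05 − 2.08) + 1.1 × 1.32
   = 1.06 + 2.08 − 0.0363 + 1.452 = 4.56
Deviation = 4.05 − 4.56 = -0.51 pp.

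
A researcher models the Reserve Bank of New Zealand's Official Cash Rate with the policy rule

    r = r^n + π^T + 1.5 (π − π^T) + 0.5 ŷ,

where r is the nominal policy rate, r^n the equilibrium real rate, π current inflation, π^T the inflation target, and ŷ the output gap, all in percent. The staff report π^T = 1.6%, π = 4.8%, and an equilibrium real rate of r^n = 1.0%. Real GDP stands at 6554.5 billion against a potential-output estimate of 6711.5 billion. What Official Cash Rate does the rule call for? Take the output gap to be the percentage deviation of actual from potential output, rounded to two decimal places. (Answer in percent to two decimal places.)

6.23%

Output gap = 100 × (6554.5 − 6711.5) / 6711.5 = -2.34%.
r = 1.00 + 1.60 + 1.5 × (4.80 − 1.60) + 0.5 × (-2.34)
   = 1.00 + 1.6 + 4.8 − 1.17 = 6.23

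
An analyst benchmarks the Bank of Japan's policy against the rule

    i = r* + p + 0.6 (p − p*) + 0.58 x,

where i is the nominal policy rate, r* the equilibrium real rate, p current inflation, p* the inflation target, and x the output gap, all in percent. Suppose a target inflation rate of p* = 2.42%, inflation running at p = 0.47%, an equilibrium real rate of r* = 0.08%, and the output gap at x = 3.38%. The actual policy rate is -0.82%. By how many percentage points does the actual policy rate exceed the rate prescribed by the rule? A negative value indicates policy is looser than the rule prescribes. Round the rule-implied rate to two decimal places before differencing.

i = 0.08 + 0.47 + 0.6 × (0.47 − 2.42) + 0.58 × 3.38
   = 0.08 + 0.47 − 1.17 + 1.9604 = 1.34
Deviation = -0.82 − 1.34 = -2.16 pp.

-2.16 pp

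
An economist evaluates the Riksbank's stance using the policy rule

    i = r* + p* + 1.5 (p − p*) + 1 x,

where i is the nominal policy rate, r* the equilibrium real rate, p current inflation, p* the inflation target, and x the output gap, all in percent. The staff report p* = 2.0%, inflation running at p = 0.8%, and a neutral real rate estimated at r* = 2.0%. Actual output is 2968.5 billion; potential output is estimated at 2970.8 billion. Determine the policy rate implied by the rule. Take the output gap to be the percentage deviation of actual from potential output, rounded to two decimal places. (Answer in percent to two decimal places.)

2.12%

Output gap = 100 × (2968.5 − 2970.8) / 2970.8 = -0.08%.
i = 2.00 + 2.00 + 1.5 × (0.80 − 2.00) + 1 × (-0.08)
   = 2.00 + 2 − 1.8 − 0.08 = 2.12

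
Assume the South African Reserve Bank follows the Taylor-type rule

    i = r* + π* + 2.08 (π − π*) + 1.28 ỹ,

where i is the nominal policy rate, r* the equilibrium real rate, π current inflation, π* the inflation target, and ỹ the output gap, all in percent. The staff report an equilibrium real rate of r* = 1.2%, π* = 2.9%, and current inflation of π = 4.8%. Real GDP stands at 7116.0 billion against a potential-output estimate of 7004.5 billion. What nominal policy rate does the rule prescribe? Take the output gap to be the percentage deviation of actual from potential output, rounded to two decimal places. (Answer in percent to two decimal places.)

10.09%

Output gap = 100 × (7116.0 − 7004.5) / 7004.5 = 1.59%.
i = 1.20 + 2.90 + 2.08 × (4.80 − 2.90) + 1.28 × 1.59
   = 1.20 + 2.9 + 3.952 + 2.0352 = 10.09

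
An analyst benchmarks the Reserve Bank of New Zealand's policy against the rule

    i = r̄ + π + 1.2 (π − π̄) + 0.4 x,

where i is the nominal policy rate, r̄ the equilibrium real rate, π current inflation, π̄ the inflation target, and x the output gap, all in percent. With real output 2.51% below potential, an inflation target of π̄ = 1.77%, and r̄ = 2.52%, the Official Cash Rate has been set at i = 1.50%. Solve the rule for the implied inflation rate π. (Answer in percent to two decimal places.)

Output 2.51% below potential → x = -2.51.
Collecting π: i = r̄ + (1 + 1.2) π − 1.2 π̄ + 0.4 x
2.2 π = 1.50 − 2.52 + 1.2 × 1.77 − 0.4 × (-2.51) = 2.108
π = 2.108 / 2.2 = 0.96

0.96%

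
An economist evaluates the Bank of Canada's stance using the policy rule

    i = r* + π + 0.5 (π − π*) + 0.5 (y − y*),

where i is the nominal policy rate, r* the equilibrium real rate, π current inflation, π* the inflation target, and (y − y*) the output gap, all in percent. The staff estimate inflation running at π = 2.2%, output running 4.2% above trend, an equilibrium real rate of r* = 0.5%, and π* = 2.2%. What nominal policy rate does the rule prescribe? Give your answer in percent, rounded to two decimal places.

Output 4.2% above potential → (y − y*) = 4.2.
i = 0.5 + 2.2 + 0.5 × (2.2 − 2.2) + 0.5 × 4.2
   = 0.5 + 2.2 + 0 + 2.1 = 4.80

4.80%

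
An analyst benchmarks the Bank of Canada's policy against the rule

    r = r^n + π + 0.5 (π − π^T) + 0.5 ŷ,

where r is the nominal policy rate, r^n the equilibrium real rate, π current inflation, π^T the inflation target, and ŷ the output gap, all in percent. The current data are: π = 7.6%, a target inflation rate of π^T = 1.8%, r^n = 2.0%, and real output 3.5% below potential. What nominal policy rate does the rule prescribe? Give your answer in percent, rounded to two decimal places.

10.75%

Output 3.5% below potential → ŷ = -3.5.
r = 2.0 + 7.6 + 0.5 × (7.6 − 1.8) + 0.5 × (-3.5)
   = 2.0 + 7.6 + 2.9 − 1.75 = 10.75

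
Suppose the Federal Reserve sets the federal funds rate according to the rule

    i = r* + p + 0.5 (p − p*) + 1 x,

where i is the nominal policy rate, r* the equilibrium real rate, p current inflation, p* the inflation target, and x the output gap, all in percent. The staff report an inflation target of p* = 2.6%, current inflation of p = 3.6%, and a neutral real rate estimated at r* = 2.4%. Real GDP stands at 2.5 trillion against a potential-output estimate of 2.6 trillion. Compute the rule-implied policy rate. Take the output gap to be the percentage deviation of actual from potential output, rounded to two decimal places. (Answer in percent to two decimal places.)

Output gap = 100 × (2.5 − 2.6) / 2.6 = -3.85%.
i = 2.40 + 3.60 + 0.5 × (3.60 − 2.60) + 1 × (-3.85)
   = 2.40 + 3.6 + 0.5 − 3.85 = 2.65

2.65%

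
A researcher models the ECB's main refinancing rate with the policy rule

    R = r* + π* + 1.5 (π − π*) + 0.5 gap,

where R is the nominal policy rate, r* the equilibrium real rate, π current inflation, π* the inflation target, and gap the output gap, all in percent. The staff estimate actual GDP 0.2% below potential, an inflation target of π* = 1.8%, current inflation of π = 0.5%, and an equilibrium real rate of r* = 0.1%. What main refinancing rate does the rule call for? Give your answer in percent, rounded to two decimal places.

Output 0.2% below potential → gap = -0.2.
R = 0.1 + 1.8 + 1.5 × (0.5 − 1.8) + 0.5 × (-0.2)
   = 0.1 + 1.8 − 1.95 − 0.1 = -0.15

-0.15%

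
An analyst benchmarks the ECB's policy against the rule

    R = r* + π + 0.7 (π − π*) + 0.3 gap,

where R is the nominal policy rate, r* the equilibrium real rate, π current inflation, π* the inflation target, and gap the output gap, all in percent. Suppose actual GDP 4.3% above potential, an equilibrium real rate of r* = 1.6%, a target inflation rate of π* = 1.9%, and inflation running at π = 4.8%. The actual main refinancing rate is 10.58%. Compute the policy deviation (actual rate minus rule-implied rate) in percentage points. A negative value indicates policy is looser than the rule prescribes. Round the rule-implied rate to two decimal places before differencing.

0.86 pp

Output 4.3% above potential → gap = 4.3.
R = 1.6 + 4.8 + 0.7 × (4.8 − 1.9) + 0.3 × 4.3
   = 1.6 + 4.8 + 2.03 + 1.29 = 9.72
Deviation = 10.58 − 9.72 = 0.86 pp.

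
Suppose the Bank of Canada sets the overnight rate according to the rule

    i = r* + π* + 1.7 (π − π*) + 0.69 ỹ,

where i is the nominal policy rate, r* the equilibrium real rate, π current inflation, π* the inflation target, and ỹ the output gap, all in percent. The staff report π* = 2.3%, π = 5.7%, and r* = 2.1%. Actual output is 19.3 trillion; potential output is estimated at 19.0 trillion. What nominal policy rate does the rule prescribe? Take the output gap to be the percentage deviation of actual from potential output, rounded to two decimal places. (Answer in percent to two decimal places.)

Output gap = 100 × (19.3 − 19.0) / 19.0 = 1.58%.
i = 2.10 + 2.30 + 1.7 × (5.70 − 2.30) + 0.69 × 1.58
   = 2.10 + 2.3 + 5.78 + 1.0902 = 11.27

11.27%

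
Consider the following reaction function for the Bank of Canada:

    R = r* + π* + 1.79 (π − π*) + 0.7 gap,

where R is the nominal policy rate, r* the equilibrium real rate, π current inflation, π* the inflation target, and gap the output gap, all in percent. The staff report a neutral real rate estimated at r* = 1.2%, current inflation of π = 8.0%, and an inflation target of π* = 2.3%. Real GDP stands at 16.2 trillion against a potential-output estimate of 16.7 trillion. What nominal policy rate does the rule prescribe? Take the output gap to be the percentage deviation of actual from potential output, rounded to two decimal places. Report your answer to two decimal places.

11.61%

Output gap = 100 × (16.2 − 16.7) / 16.7 = -2.99%.
R = 1.20 + 2.30 + 1.79 × (8.00 − 2.30) + 0.7 × (-2.99)
   = 1.20 + 2.3 + 10.203 − 2.093 = 11.61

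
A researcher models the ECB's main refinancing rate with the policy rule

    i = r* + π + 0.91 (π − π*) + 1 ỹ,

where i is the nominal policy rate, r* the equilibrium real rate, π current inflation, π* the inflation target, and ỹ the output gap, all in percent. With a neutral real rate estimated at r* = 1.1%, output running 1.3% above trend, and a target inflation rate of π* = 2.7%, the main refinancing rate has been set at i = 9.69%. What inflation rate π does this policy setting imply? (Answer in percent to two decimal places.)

Output 1.3% above potential → ỹ = 1.3.
Collecting π: i = r* + (1 + 0.91) π − 0.91 π* + 1 ỹ
1.91 π = 9.69 − 1.1 + 0.91 × 2.7 − 1 × 1.3 = 9.747
π = 9.747 / 1.91 = 5.10

5.10%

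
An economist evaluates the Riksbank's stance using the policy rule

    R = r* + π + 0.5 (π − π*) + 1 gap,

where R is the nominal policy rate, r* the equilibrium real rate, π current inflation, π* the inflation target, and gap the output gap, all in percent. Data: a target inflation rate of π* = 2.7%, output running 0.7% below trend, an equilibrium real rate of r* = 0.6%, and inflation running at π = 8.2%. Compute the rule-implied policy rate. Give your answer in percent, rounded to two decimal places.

10.85%

Output 0.7% below potential → gap = -0.7.
R = 0.6 + 8.2 + 0.5 × (8.2 − 2.7) + 1 × (-0.7)
   = 0.6 + 8.2 + 2.75 − 0.7 = 10.85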